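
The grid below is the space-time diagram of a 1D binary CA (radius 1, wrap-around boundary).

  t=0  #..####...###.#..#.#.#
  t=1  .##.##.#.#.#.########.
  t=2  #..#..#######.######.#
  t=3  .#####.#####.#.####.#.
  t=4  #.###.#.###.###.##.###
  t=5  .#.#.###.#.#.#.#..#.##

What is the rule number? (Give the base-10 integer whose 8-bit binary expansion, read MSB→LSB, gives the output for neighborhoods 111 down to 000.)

182

  [7] ### => #  t=0,i=4
  [6] ##. => .  t=0,i=0
  [5] #.# => #  t=0,i=13
  [4] #.. => #  t=0,i=1
  [3] .## => .  t=0,i=3
  [2] .#. => #  t=0,i=14
  [1] ..# => #  t=0,i=2
  [0] ... => .  t=0,i=8
  bits 10110110 = 182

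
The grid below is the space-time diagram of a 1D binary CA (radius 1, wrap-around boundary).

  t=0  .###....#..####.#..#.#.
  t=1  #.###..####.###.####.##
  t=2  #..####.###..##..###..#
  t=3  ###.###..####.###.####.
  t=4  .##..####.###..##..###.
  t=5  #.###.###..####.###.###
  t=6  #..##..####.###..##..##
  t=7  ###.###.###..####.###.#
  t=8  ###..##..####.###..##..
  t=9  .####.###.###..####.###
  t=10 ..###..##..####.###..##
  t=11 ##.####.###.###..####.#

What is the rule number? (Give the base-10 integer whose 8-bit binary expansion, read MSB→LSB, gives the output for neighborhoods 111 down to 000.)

  ### -> #   bit 7 = 1  t=0,i=2
  ##. -> #   bit 6 = 1  t=0,i=3
  #.# -> .   bit 5 = 0  t=0,i=15
  #.. -> #   bit 4 = 1  t=0,i=4
  .## -> .   bit 3 = 0  t=0,i=1
  .#. -> #   bit 2 = 1  t=0,i=8
  ..# -> #   bit 1 = 1  t=0,i=0
  ... -> .   bit 0 = 0  t=0,i=5
  bits 11010110 = 214

214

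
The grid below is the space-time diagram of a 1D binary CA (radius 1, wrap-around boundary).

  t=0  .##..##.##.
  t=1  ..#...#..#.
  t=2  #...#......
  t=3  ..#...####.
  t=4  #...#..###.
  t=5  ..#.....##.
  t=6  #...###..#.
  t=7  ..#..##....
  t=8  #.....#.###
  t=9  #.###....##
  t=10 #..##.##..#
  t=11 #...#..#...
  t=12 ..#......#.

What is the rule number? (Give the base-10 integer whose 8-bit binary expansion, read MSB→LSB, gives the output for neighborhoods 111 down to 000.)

193

  ###|#  b7=1 t=3,i=7
  ##.|#  b6=1 t=0,i=2
  #.#|.  b5=0 t=0,i=7
  #..|.  b4=0 t=0,i=3
  .##|.  b3=0 t=0,i=1
  .#.|.  b2=0 t=1,i=2
  ..#|.  b1=0 t=0,i=0
  ...|#  b0=1 t=1,i=0
  bits 11000001 = 193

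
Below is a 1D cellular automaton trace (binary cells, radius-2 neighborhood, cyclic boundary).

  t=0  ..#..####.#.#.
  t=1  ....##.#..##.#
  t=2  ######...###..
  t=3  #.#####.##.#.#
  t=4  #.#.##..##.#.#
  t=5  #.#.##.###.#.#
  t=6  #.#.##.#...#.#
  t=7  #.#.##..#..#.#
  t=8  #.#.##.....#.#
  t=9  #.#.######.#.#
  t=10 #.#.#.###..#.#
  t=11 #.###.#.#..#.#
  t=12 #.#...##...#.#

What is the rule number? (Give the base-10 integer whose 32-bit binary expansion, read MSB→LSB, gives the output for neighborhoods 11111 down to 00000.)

  ##### -> #   bit 31 = 1  t=2,i=2
  ####. -> #   bit 30 = 1  t=0,i=7
  ###.# -> .   bit 29 = 0  t=0,i=8
  ###.. -> #   bit 28 = 1  t=2,i=5
  ##.## -> .   bit 27 = 0  t=3,i=1
  ##.#. -> .   bit 26 = 0  t=0,i=9
  ##..# -> .   bit 25 = 0  t=2,i=12
  ##... -> #   bit 24 = 1  t=2,i=6
  #.### -> #   bit 23 = 1  t=3,i=2
  #.##. -> #   bit 22 = 1  t=3,i=8
  #.#.# -> #   bit 21 = 1  t=0,i=10
  #.#.. -> .   bit 20 = 0  t=0,i=12
  #..## -> #   bit 19 = 1  t=0,i=4
  #..#. -> .   bit 18 = 0  t=7,i=7
  #...# -> .   bit 17 = 0  t=0,i=0
  #.... -> #   bit 16 = 1  t=1,i=1
  .#### -> .   bit 15 = 0  t=0,i=6
  .###. -> .   bit 14 = 0  t=2,i=10
  .##.# -> #   bit 13 = 1  t=1,i=5
  .##.. -> #   bit 12 = 1  t=4,i=5
  .#.## -> .   bit 11 = 0  t=3,i=12
  .#.#. -> #   bit 10 = 1  t=0,i=11
  .#..# -> .   bit 9 = 0  t=0,i=3
  .#... -> #   bit 8 = 1  t=0,i=13
  ..### -> #   bit 7 = 1  t=0,i=5
  ..##. -> #   bit 6 = 1  t=1,i=4
  ..#.# -> #   bit 5 = 1  t=6,i=11
  ..#.. -> .   bit 4 = 0  t=0,i=2
  ...## -> #   bit 3 = 1  t=1,i=3
  ...#. -> .   bit 2 = 0  t=0,i=1
  ....# -> #   bit 1 = 1  t=1,i=2
  ..... -> #   bit 0 = 1  t=8,i=8
  bits 11010001111010010011010111101011 = 3521721835

3521721835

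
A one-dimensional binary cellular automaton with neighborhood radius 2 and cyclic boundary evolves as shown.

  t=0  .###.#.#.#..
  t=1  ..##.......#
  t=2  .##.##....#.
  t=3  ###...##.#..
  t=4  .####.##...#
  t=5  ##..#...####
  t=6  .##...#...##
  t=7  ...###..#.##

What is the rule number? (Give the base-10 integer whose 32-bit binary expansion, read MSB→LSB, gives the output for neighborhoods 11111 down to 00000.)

3012257892

  ##### -> #   bit 31 = 1  t=5,i=10
  ####. -> .   bit 30 = 0  t=4,i=3
  ###.# -> #   bit 29 = 1  t=0,i=3
  ###.. -> #   bit 28 = 1  t=3,i=2
  ##.## -> .   bit 27 = 0  t=2,i=3
  ##.#. -> .   bit 26 = 0  t=0,i=4
  ##..# -> #   bit 25 = 1  t=5,i=2
  ##... -> #   bit 24 = 1  t=1,i=4
  #.### -> #   bit 23 = 1  t=4,i=1
  #.##. -> .   bit 22 = 0  t=2,i=4
  #.#.# -> .   bit 21 = 0  t=0,i=5
  #.#.. -> .   bit 20 = 0  t=0,i=9
  #..## -> #   bit 19 = 1  t=1,i=1
  #..#. -> .   bit 18 = 0  t=5,i=3
  #...# -> #   bit 17 = 1  t=0,i=11
  #.... -> #   bit 16 = 1  t=1,i=5
  .#### -> .   bit 15 = 0  t=4,i=2
  .###. -> #   bit 14 = 1  t=0,i=2
  .##.# -> #   bit 13 = 1  t=2,i=2
  .##.. -> .   bit 12 = 0  t=1,i=3
  .#.## -> #   bit 11 = 1  t=4,i=0
  .#.#. -> .   bit 10 = 0  t=0,i=6
  .#..# -> .   bit 9 = 0  t=1,i=0
  .#... -> .   bit 8 = 0  t=0,i=10
  ..### -> .   bit 7 = 0  t=0,i=1
  ..##. -> #   bit 6 = 1  t=1,i=2
  ..#.# -> #   bit 5 = 1  t=4,i=11
  ..#.. -> .   bit 4 = 0  t=1,i=11
  ...## -> .   bit 3 = 0  t=0,i=0
  ...#. -> #   bit 2 = 1  t=1,i=10
  ....# -> .   bit 1 = 0  t=1,i=9
  ..... -> .   bit 0 = 0  t=1,i=6
  bits 10110011100010110110100001100100 = 3012257892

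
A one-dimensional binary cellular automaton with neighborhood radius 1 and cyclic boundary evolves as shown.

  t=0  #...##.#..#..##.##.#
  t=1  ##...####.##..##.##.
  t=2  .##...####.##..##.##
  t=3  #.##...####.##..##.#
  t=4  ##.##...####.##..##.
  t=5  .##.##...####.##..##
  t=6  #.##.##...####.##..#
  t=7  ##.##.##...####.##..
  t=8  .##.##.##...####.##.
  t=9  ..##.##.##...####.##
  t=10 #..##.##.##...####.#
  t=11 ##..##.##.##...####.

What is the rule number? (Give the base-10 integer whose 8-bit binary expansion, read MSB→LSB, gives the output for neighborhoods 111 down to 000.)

  ### -> #   bit 7 = 1  t=1,i=6
  ##. -> #   bit 6 = 1  t=0,i=0
  #.# -> #   bit 5 = 1  t=0,i=6
  #.. -> #   bit 4 = 1  t=0,i=1
  .## -> .   bit 3 = 0  t=0,i=4
  .#. -> #   bit 2 = 1  t=0,i=7
  ..# -> .   bit 1 = 0  t=0,i=3
  ... -> .   bit 0 = 0  t=0,i=2
  bits 11110100 = 244

244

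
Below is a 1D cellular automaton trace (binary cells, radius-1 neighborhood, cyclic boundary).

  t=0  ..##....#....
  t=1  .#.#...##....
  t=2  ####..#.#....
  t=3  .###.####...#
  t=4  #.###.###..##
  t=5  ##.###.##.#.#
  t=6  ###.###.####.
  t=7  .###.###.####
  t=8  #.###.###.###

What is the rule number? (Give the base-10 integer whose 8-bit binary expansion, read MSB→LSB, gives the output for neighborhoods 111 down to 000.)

230

  ###|#  b7=1 t=2,i=1
  ##.|#  b6=1 t=0,i=3
  #.#|#  b5=1 t=1,i=2
  #..|.  b4=0 t=0,i=4
  .##|.  b3=0 t=0,i=2
  .#.|#  b2=1 t=0,i=8
  ..#|#  b1=1 t=0,i=1
  ...|.  b0=0 t=0,i=0
  bits 11100110 = 230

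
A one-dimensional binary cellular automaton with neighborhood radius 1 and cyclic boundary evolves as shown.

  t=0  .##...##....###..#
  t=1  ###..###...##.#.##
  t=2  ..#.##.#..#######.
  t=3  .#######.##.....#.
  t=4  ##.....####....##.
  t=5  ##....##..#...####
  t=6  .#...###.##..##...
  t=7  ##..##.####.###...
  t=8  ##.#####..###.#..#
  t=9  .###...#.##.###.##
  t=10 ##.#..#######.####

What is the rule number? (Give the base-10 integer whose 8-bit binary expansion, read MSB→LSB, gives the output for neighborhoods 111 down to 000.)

110

  nb ###: next=.  (t=0,i=13, bit7=0)
  nb ##.: next=#  (t=0,i=2, bit6=1)
  nb #.#: next=#  (t=0,i=0, bit5=1)
  nb #..: next=.  (t=0,i=3, bit4=0)
  nb .##: next=#  (t=0,i=1, bit3=1)
  nb .#.: next=#  (t=0,i=17, bit2=1)
  nb ..#: next=#  (t=0,i=5, bit1=1)
  nb ...: next=.  (t=0,i=4, bit0=0)
  bits 01101110 = 110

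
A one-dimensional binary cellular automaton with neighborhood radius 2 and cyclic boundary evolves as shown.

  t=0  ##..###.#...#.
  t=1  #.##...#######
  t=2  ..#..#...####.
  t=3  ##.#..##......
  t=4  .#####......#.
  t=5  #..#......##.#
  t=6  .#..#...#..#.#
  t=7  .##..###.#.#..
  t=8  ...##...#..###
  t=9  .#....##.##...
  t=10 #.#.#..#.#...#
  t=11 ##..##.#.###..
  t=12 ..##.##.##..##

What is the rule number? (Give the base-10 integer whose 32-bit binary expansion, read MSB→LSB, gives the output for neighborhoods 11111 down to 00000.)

  ##### -> #   bit 31 = 1  t=1,i=9
  ####. -> .   bit 30 = 0  t=1,i=13
  ###.# -> .   bit 29 = 0  t=0,i=6
  ###.. -> .   bit 28 = 0  t=2,i=12
  ##.## -> .   bit 27 = 0  t=1,i=1
  ##.#. -> #   bit 26 = 1  t=0,i=7
  ##..# -> #   bit 25 = 1  t=0,i=2
  ##... -> .   bit 24 = 0  t=1,i=4
  #.### -> #   bit 23 = 1  t=11,i=9
  #.##. -> #   bit 22 = 1  t=0,i=0
  #.#.# -> .   bit 21 = 0  t=6,i=13
  #.#.. -> #   bit 20 = 1  t=0,i=8
  #..## -> #   bit 19 = 1  t=0,i=3
  #..#. -> .   bit 18 = 0  t=2,i=4
  #...# -> #   bit 17 = 1  t=0,i=10
  #.... -> .   bit 16 = 0  t=3,i=9
  .#### -> .   bit 15 = 0  t=1,i=8
  .###. -> .   bit 14 = 0  t=0,i=5
  .##.# -> #   bit 13 = 1  t=3,i=1
  .##.. -> .   bit 12 = 0  t=0,i=1
  .#.## -> #   bit 11 = 1  t=0,i=13
  .#.#. -> .   bit 10 = 0  t=6,i=0
  .#..# -> #   bit 9 = 1  t=2,i=3
  .#... -> #   bit 8 = 1  t=0,i=9
  ..### -> .   bit 7 = 0  t=0,i=4
  ..##. -> .   bit 6 = 0  t=3,i=0
  ..#.# -> #   bit 5 = 1  t=0,i=12
  ..#.. -> .   bit 4 = 0  t=2,i=2
  ...## -> .   bit 3 = 0  t=1,i=6
  ...#. -> #   bit 2 = 1  t=0,i=11
  ....# -> #   bit 1 = 1  t=3,i=12
  ..... -> .   bit 0 = 0  t=3,i=10
  bits 10000110110110100010101100100110 = 2262444838

2262444838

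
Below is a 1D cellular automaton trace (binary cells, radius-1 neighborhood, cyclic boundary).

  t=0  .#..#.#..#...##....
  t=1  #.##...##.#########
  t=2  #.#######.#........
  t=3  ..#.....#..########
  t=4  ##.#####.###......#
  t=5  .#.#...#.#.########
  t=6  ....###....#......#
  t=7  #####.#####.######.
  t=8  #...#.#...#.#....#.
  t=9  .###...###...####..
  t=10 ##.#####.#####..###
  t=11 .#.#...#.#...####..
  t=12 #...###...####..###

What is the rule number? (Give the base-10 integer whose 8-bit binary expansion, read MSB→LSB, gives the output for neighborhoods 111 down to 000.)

  [7] ### => .  t=1,i=11
  [6] ##. => #  t=0,i=14
  [5] #.# => .  t=0,i=5
  [4] #.. => #  t=0,i=2
  [3] .## => #  t=0,i=13
  [2] .#. => .  t=0,i=1
  [1] ..# => #  t=0,i=0
  [0] ... => #  t=0,i=11
  bits 01011011 = 91

91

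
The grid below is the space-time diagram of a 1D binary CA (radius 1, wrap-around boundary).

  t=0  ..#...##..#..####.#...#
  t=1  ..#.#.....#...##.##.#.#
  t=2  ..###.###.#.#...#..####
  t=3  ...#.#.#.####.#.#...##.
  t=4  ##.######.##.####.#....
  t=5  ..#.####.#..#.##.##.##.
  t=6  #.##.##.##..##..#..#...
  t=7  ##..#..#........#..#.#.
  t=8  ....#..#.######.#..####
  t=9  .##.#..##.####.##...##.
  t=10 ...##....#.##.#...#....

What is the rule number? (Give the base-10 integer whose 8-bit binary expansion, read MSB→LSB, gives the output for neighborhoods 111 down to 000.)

  ###|#  b7=1 t=0,i=14
  ##.|.  b6=0 t=0,i=7
  #.#|#  b5=1 t=0,i=17
  #..|.  b4=0 t=0,i=0
  .##|.  b3=0 t=0,i=6
  .#.|#  b2=1 t=0,i=2
  ..#|.  b1=0 t=0,i=1
  ...|#  b0=1 t=0,i=4
  bits 10100101 = 165

165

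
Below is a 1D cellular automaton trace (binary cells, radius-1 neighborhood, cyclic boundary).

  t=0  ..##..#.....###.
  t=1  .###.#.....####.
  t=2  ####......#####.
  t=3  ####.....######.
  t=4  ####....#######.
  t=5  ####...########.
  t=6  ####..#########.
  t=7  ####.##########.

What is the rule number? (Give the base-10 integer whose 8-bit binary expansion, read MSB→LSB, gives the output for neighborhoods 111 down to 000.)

202

  nb ###: next=#  (t=0,i=13, bit7=1)
  nb ##.: next=#  (t=0,i=3, bit6=1)
  nb #.#: next=.  (t=1,i=4, bit5=0)
  nb #..: next=.  (t=0,i=4, bit4=0)
  nb .##: next=#  (t=0,i=2, bit3=1)
  nb .#.: next=.  (t=0,i=6, bit2=0)
  nb ..#: next=#  (t=0,i=1, bit1=1)
  nb ...: next=.  (t=0,i=0, bit0=0)
  bits 11001010 = 202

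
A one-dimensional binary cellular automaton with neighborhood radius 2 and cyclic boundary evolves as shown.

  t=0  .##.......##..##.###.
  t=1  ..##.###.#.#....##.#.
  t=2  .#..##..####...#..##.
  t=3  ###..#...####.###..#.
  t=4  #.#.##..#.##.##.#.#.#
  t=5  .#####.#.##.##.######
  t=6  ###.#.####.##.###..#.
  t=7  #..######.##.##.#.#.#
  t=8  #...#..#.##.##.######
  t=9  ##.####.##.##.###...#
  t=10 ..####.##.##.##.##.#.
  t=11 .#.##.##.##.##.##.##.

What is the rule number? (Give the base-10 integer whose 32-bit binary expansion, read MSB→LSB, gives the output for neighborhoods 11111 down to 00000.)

  [31] ##### => .  t=5,i=3
  [30] ####. => #  t=2,i=10
  [29] ###.# => .  t=1,i=7
  [28] ###.. => #  t=0,i=19
  [27] ##.## => #  t=0,i=16
  [26] ##.#. => #  t=1,i=8
  [25] ##..# => .  t=0,i=12
  [24] ##... => #  t=0,i=3
  [23] #.### => #  t=0,i=17
  [22] #.##. => #  t=4,i=4
  [21] #.#.# => #  t=1,i=9
  [20] #.#.. => #  t=1,i=11
  [19] #..## => .  t=0,i=0
  [18] #..#. => #  t=2,i=0
  [17] #...# => .  t=1,i=0
  [16] #.... => .  t=0,i=4
  [15] .#### => #  t=2,i=9
  [14] .###. => .  t=0,i=18
  [13] .##.# => .  t=0,i=15
  [12] .##.. => #  t=0,i=2
  [11] .#.## => #  t=3,i=20
  [10] .#.#. => #  t=1,i=10
  [9] .#..# => #  t=2,i=2
  [8] .#... => .  t=1,i=12
  [7] ..### => .  t=2,i=8
  [6] ..##. => .  t=0,i=1
  [5] ..#.# => .  t=3,i=19
  [4] ..#.. => #  t=2,i=1
  [3] ...## => #  t=0,i=9
  [2] ...#. => #  t=2,i=14
  [1] ....# => .  t=0,i=8
  [0] ..... => #  t=0,i=5
  bits 01011101111101001001111000011101 = 1576312349

1576312349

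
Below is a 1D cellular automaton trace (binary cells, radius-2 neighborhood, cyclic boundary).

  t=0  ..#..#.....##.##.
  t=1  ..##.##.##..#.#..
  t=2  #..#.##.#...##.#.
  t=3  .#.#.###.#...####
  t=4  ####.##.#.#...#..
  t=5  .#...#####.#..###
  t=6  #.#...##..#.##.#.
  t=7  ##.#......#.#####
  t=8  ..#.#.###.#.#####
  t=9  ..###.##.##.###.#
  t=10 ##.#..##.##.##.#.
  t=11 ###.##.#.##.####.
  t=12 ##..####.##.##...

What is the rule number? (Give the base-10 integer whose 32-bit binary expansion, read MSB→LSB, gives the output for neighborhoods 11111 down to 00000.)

  nb #####: next=#  (t=5,i=7, bit31=1)
  nb ####.: next=.  (t=3,i=15, bit30=0)
  nb ###.#: next=.  (t=3,i=7, bit29=0)
  nb ###..: next=#  (t=8,i=16, bit28=1)
  nb ##.##: next=.  (t=0,i=13, bit27=0)
  nb ##.#.: next=#  (t=2,i=7, bit26=1)
  nb ##..#: next=.  (t=1,i=10, bit25=0)
  nb ##...: next=.  (t=0,i=16, bit24=0)
  nb #.###: next=#  (t=3,i=5, bit23=1)
  nb #.##.: next=#  (t=0,i=14, bit22=1)
  nb #.#.#: next=#  (t=2,i=15, bit21=1)
  nb #.#..: next=.  (t=1,i=14, bit20=0)
  nb #..##: next=#  (t=4,i=16, bit19=1)
  nb #..#.: next=.  (t=0,i=4, bit18=0)
  nb #...#: next=.  (t=0,i=0, bit17=0)
  nb #....: next=.  (t=0,i=7, bit16=0)
  nb .####: next=#  (t=3,i=14, bit15=1)
  nb .###.: next=#  (t=3,i=6, bit14=1)
  nb .##.#: next=#  (t=0,i=12, bit13=1)
  nb .##..: next=.  (t=0,i=15, bit12=0)
  nb .#.##: next=.  (t=2,i=4, bit11=0)
  nb .#.#.: next=#  (t=1,i=13, bit10=1)
  nb .#..#: next=#  (t=0,i=3, bit9=1)
  nb .#...: next=#  (t=0,i=6, bit8=1)
  nb ..###: next=.  (t=3,i=13, bit7=0)
  nb ..##.: next=.  (t=0,i=11, bit6=0)
  nb ..#.#: next=#  (t=1,i=12, bit5=1)
  nb ..#..: next=#  (t=0,i=2, bit4=1)
  nb ...##: next=.  (t=0,i=10, bit3=0)
  nb ...#.: next=.  (t=0,i=1, bit2=0)
  nb ....#: next=#  (t=0,i=9, bit1=1)
  nb .....: next=#  (t=0,i=8, bit0=1)
  bits 10010100111010001110011100110011 = 2498291507

2498291507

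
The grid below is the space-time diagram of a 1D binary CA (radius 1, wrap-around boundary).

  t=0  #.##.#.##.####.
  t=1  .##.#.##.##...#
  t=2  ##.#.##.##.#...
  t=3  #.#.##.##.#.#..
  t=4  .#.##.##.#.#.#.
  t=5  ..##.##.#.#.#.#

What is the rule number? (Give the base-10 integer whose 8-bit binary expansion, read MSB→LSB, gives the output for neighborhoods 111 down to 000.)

  nb ###: next=.  (t=0,i=11, bit7=0)
  nb ##.: next=.  (t=0,i=3, bit6=0)
  nb #.#: next=#  (t=0,i=1, bit5=1)
  nb #..: next=#  (t=1,i=11, bit4=1)
  nb .##: next=#  (t=0,i=2, bit3=1)
  nb .#.: next=.  (t=0,i=0, bit2=0)
  nb ..#: next=.  (t=1,i=13, bit1=0)
  nb ...: next=.  (t=1,i=12, bit0=0)
  bits 00111000 = 56

56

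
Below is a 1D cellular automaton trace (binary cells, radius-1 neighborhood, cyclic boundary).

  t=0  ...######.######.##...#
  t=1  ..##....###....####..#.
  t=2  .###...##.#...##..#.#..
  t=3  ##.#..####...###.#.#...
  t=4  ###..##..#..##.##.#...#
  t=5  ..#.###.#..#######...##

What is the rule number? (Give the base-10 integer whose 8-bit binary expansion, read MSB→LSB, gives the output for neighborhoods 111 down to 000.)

106

  ###|.  b7=0 t=0,i=4
  ##.|#  b6=1 t=0,i=8
  #.#|#  b5=1 t=0,i=9
  #..|.  b4=0 t=0,i=0
  .##|#  b3=1 t=0,i=3
  .#.|.  b2=0 t=0,i=22
  ..#|#  b1=1 t=0,i=2
  ...|.  b0=0 t=0,i=1
  bits 01101010 = 106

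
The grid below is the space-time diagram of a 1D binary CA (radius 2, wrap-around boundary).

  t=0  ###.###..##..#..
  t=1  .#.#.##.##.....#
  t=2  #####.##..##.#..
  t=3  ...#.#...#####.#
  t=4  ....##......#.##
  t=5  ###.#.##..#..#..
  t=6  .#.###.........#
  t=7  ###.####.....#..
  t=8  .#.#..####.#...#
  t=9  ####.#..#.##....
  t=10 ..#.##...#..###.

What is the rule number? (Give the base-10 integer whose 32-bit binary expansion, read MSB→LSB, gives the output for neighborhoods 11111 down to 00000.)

  #####|.  b31=0 t=2,i=2
  ####.|#  b30=1 t=2,i=3
  ###.#|.  b29=0 t=0,i=2
  ###..|#  b28=1 t=0,i=6
  ##.##|#  b27=1 t=0,i=3
  ##.#.|#  b26=1 t=2,i=12
  ##..#|.  b25=0 t=0,i=7
  ##...|#  b24=1 t=1,i=10
  #.###|.  b23=0 t=0,i=4
  #.##.|.  b22=0 t=1,i=5
  #.#.#|#  b21=1 t=1,i=1
  #.#..|#  b20=1 t=2,i=13
  #..##|#  b19=1 t=0,i=8
  #..#.|.  b18=0 t=0,i=12
  #...#|.  b17=0 t=3,i=1
  #....|#  b16=1 t=1,i=11
  .####|.  b15=0 t=2,i=1
  .###.|#  b14=1 t=0,i=1
  .##.#|#  b13=1 t=1,i=6
  .##..|.  b12=0 t=0,i=10
  .#.##|#  b11=1 t=1,i=4
  .#.#.|#  b10=1 t=1,i=0
  .#..#|.  b9=0 t=0,i=14
  .#...|.  b8=0 t=3,i=0
  ..###|.  b7=0 t=0,i=0
  ..##.|#  b6=1 t=0,i=9
  ..#.#|.  b5=0 t=1,i=15
  ..#..|.  b4=0 t=0,i=13
  ...##|.  b3=0 t=3,i=8
  ...#.|.  b2=0 t=1,i=14
  ....#|#  b1=1 t=1,i=13
  .....|.  b0=0 t=1,i=12
  bits 01011101001110010110110001000010 = 1564044354

1564044354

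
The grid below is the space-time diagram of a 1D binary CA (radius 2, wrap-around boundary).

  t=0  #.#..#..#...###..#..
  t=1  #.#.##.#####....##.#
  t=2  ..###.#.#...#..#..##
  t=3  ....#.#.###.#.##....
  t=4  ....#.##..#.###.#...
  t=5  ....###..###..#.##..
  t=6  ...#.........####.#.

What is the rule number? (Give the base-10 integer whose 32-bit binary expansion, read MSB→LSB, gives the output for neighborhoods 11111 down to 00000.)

  ##### -> .   bit 31 = 0  t=1,i=9
  ####. -> .   bit 30 = 0  t=1,i=10
  ###.# -> #   bit 29 = 1  t=2,i=4
  ###.. -> .   bit 28 = 0  t=0,i=14
  ##.## -> #   bit 27 = 1  t=1,i=6
  ##.#. -> .   bit 26 = 0  t=1,i=1
  ##..# -> .   bit 25 = 0  t=0,i=15
  ##... -> #   bit 24 = 1  t=1,i=12
  #.### -> .   bit 23 = 0  t=1,i=7
  #.##. -> #   bit 22 = 1  t=1,i=4
  #.#.# -> #   bit 21 = 1  t=1,i=2
  #.#.. -> #   bit 20 = 1  t=0,i=2
  #..## -> .   bit 19 = 0  t=2,i=1
  #..#. -> #   bit 18 = 1  t=0,i=4
  #...# -> #   bit 17 = 1  t=0,i=10
  #.... -> .   bit 16 = 0  t=1,i=13
  .#### -> #   bit 15 = 1  t=1,i=8
  .###. -> .   bit 14 = 0  t=0,i=13
  .##.# -> .   bit 13 = 0  t=1,i=0
  .##.. -> .   bit 12 = 0  t=2,i=19
  .#.## -> #   bit 11 = 1  t=1,i=3
  .#.#. -> .   bit 10 = 0  t=0,i=1
  .#..# -> .   bit 9 = 0  t=0,i=3
  .#... -> #   bit 8 = 1  t=0,i=9
  ..### -> .   bit 7 = 0  t=0,i=12
  ..##. -> .   bit 6 = 0  t=1,i=16
  ..#.# -> #   bit 5 = 1  t=0,i=0
  ..#.. -> #   bit 4 = 1  t=0,i=5
  ...## -> #   bit 3 = 1  t=0,i=11
  ...#. -> .   bit 2 = 0  t=2,i=11
  ....# -> .   bit 1 = 0  t=1,i=14
  ..... -> .   bit 0 = 0  t=3,i=0
  bits 00101001011101101000100100111000 = 695634232

695634232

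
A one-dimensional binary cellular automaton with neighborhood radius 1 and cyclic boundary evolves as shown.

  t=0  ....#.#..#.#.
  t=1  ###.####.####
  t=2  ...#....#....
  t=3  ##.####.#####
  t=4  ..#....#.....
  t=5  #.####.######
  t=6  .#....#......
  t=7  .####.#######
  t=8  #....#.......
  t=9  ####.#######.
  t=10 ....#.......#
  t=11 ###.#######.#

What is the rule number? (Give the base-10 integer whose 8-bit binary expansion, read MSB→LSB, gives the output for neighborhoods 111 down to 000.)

  ### -> .   bit 7 = 0  t=1,i=0
  ##. -> .   bit 6 = 0  t=1,i=2
  #.# -> #   bit 5 = 1  t=0,i=5
  #.. -> #   bit 4 = 1  t=0,i=7
  .## -> .   bit 3 = 0  t=1,i=4
  .#. -> #   bit 2 = 1  t=0,i=4
  ..# -> .   bit 1 = 0  t=0,i=3
  ... -> #   bit 0 = 1  t=0,i=0
  bits 00110101 = 53

53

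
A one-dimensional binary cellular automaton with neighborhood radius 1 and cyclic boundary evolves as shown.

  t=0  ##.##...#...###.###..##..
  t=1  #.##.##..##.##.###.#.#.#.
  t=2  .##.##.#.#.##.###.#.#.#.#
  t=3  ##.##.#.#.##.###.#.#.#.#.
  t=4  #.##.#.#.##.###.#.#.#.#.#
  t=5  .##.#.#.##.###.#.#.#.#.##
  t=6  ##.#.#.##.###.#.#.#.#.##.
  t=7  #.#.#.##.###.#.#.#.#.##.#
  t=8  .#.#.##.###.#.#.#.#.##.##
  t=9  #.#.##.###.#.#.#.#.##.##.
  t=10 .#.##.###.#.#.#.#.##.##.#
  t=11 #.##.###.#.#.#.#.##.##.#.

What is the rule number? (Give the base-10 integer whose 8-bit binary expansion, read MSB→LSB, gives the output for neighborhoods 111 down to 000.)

  [7] ### => #  t=0,i=13
  [6] ##. => .  t=0,i=1
  [5] #.# => #  t=0,i=2
  [4] #.. => #  t=0,i=5
  [3] .## => #  t=0,i=0
  [2] .#. => .  t=0,i=8
  [1] ..# => .  t=0,i=7
  [0] ... => #  t=0,i=6
  bits 10111001 = 185

185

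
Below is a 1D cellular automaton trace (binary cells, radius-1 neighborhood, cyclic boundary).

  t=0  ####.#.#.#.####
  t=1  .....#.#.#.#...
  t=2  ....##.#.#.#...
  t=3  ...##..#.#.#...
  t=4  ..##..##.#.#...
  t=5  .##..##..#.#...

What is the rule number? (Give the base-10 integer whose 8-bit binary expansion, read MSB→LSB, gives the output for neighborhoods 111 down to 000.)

  [7] ### => .  t=0,i=0
  [6] ##. => .  t=0,i=3
  [5] #.# => .  t=0,i=4
  [4] #.. => .  t=1,i=12
  [3] .## => #  t=0,i=11
  [2] .#. => #  t=0,i=5
  [1] ..# => #  t=1,i=4
  [0] ... => .  t=1,i=0
  bits 00001110 = 14

14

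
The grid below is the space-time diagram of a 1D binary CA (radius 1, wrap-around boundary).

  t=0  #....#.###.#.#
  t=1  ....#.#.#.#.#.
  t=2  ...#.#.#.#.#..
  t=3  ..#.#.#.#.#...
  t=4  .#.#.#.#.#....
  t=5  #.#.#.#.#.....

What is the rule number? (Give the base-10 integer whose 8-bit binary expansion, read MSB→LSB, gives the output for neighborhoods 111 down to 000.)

162

  [7] ### => #  t=0,i=8
  [6] ##. => .  t=0,i=0
  [5] #.# => #  t=0,i=6
  [4] #.. => .  t=0,i=1
  [3] .## => .  t=0,i=7
  [2] .#. => .  t=0,i=5
  [1] ..# => #  t=0,i=4
  [0] ... => .  t=0,i=2
  bits 10100010 = 162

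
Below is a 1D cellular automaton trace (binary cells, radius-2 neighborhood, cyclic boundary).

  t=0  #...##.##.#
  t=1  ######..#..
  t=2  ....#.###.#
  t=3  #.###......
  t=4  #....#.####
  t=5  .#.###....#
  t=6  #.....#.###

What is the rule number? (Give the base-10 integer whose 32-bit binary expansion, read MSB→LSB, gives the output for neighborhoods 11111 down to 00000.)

  ##### -> .   bit 31 = 0  t=1,i=2
  ####. -> #   bit 30 = 1  t=1,i=4
  ###.# -> .   bit 29 = 0  t=2,i=8
  ###.. -> .   bit 28 = 0  t=1,i=5
  ##.## -> .   bit 27 = 0  t=0,i=6
  ##.#. -> .   bit 26 = 0  t=2,i=9
  ##..# -> #   bit 25 = 1  t=1,i=6
  ##... -> #   bit 24 = 1  t=0,i=1
  #.### -> .   bit 23 = 0  t=2,i=6
  #.##. -> .   bit 22 = 0  t=0,i=7
  #.#.# -> .   bit 21 = 0  t=5,i=1
  #.#.. -> .   bit 20 = 0  t=2,i=10
  #..## -> #   bit 19 = 1  t=1,i=10
  #..#. -> #   bit 18 = 1  t=1,i=7
  #...# -> #   bit 17 = 1  t=0,i=2
  #.... -> .   bit 16 = 0  t=2,i=1
  .#### -> .   bit 15 = 0  t=1,i=1
  .###. -> .   bit 14 = 0  t=2,i=7
  .##.# -> #   bit 13 = 1  t=0,i=5
  .##.. -> #   bit 12 = 1  t=0,i=0
  .#.## -> .   bit 11 = 0  t=2,i=5
  .#.#. -> #   bit 10 = 1  t=5,i=0
  .#..# -> .   bit 9 = 0  t=1,i=9
  .#... -> #   bit 8 = 1  t=2,i=0
  ..### -> .   bit 7 = 0  t=1,i=0
  ..##. -> #   bit 6 = 1  t=0,i=4
  ..#.# -> #   bit 5 = 1  t=2,i=4
  ..#.. -> #   bit 4 = 1  t=1,i=8
  ...## -> #   bit 3 = 1  t=0,i=3
  ...#. -> #   bit 2 = 1  t=2,i=3
  ....# -> #   bit 1 = 1  t=2,i=2
  ..... -> #   bit 0 = 1  t=3,i=7
  bits 01000011000011100011010101111111 = 1125004671

1125004671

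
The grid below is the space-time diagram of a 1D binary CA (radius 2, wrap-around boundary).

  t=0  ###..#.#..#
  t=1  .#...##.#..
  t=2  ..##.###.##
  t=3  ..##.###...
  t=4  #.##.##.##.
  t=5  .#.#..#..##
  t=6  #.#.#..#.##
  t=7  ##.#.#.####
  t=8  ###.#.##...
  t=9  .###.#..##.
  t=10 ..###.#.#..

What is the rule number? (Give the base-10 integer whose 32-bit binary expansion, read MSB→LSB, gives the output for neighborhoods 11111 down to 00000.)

1703112546

  ##### -> .   bit 31 = 0  t=7,i=9
  ####. -> #   bit 30 = 1  t=0,i=1
  ###.# -> #   bit 29 = 1  t=2,i=7
  ###.. -> .   bit 28 = 0  t=0,i=2
  ##.## -> .   bit 27 = 0  t=2,i=4
  ##.#. -> #   bit 26 = 1  t=1,i=7
  ##..# -> .   bit 25 = 0  t=0,i=3
  ##... -> #   bit 24 = 1  t=3,i=8
  #.### -> #   bit 23 = 1  t=2,i=5
  #.##. -> .   bit 22 = 0  t=2,i=9
  #.#.# -> .   bit 21 = 0  t=4,i=0
  #.#.. -> .   bit 20 = 0  t=0,i=7
  #..## -> .   bit 19 = 0  t=0,i=9
  #..#. -> .   bit 18 = 0  t=0,i=4
  #...# -> #   bit 17 = 1  t=1,i=3
  #.... -> #   bit 16 = 1  t=3,i=9
  .#### -> .   bit 15 = 0  t=0,i=0
  .###. -> #   bit 14 = 1  t=2,i=6
  .##.# -> #   bit 13 = 1  t=1,i=6
  .##.. -> .   bit 12 = 0  t=2,i=10
  .#.## -> #   bit 11 = 1  t=4,i=1
  .#.#. -> #   bit 10 = 1  t=0,i=6
  .#..# -> #   bit 9 = 1  t=0,i=8
  .#... -> #   bit 8 = 1  t=1,i=2
  ..### -> .   bit 7 = 0  t=0,i=10
  ..##. -> #   bit 6 = 1  t=1,i=5
  ..#.# -> #   bit 5 = 1  t=0,i=5
  ..#.. -> .   bit 4 = 0  t=1,i=1
  ...## -> .   bit 3 = 0  t=1,i=4
  ...#. -> .   bit 2 = 0  t=1,i=0
  ....# -> #   bit 1 = 1  t=3,i=0
  ..... -> .   bit 0 = 0  t=3,i=10
  bits 01100101100000110110111101100010 = 1703112546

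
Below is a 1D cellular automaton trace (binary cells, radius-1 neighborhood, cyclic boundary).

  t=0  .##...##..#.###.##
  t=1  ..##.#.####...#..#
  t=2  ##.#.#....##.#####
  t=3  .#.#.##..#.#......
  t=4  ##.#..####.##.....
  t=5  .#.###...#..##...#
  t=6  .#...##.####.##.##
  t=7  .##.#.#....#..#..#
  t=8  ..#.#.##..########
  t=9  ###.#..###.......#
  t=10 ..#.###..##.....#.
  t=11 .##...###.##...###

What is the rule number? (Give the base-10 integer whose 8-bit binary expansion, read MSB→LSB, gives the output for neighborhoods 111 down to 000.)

86

  [7] ### => .  t=0,i=13
  [6] ##. => #  t=0,i=2
  [5] #.# => .  t=0,i=0
  [4] #.. => #  t=0,i=3
  [3] .## => .  t=0,i=1
  [2] .#. => #  t=0,i=10
  [1] ..# => #  t=0,i=5
  [0] ... => .  t=0,i=4
  bits 01010110 = 86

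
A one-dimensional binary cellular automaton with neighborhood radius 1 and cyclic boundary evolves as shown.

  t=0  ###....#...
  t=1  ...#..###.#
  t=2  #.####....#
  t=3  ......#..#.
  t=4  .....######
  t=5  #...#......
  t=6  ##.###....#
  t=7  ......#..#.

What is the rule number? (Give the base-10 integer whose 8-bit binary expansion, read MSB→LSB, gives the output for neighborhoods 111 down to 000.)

22

  nb ###: next=.  (t=0,i=1, bit7=0)
  nb ##.: next=.  (t=0,i=2, bit6=0)
  nb #.#: next=.  (t=1,i=9, bit5=0)
  nb #..: next=#  (t=0,i=3, bit4=1)
  nb .##: next=.  (t=0,i=0, bit3=0)
  nb .#.: next=#  (t=0,i=7, bit2=1)
  nb ..#: next=#  (t=0,i=6, bit1=1)
  nb ...: next=.  (t=0,i=4, bit0=0)
  bits 00010110 = 22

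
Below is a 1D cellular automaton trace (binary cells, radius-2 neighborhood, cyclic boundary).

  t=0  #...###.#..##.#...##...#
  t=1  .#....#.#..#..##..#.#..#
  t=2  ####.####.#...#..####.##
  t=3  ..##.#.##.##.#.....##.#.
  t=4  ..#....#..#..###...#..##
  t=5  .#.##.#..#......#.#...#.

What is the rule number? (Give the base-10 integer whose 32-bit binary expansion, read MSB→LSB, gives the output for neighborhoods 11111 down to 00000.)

1641350500

  ##### -> .   bit 31 = 0  t=2,i=0
  ####. -> #   bit 30 = 1  t=2,i=2
  ###.# -> #   bit 29 = 1  t=0,i=6
  ###.. -> .   bit 28 = 0  t=4,i=15
  ##.## -> .   bit 27 = 0  t=2,i=4
  ##.#. -> .   bit 26 = 0  t=0,i=7
  ##..# -> .   bit 25 = 0  t=1,i=16
  ##... -> #   bit 24 = 1  t=0,i=1
  #.### -> #   bit 23 = 1  t=2,i=5
  #.##. -> #   bit 22 = 1  t=3,i=7
  #.#.# -> .   bit 21 = 0  t=3,i=5
  #.#.. -> #   bit 20 = 1  t=0,i=8
  #..## -> .   bit 19 = 0  t=0,i=10
  #..#. -> #   bit 18 = 1  t=1,i=10
  #...# -> .   bit 17 = 0  t=0,i=2
  #.... -> #   bit 16 = 1  t=1,i=3
  .#### -> .   bit 15 = 0  t=2,i=6
  .###. -> .   bit 14 = 0  t=0,i=5
  .##.# -> .   bit 13 = 0  t=0,i=12
  .##.. -> .   bit 12 = 0  t=0,i=0
  .#.## -> .   bit 11 = 0  t=3,i=6
  .#.#. -> #   bit 10 = 1  t=1,i=0
  .#..# -> .   bit 9 = 0  t=0,i=9
  .#... -> #   bit 8 = 1  t=0,i=15
  ..### -> .   bit 7 = 0  t=0,i=4
  ..##. -> #   bit 6 = 1  t=0,i=11
  ..#.# -> #   bit 5 = 1  t=1,i=6
  ..#.. -> .   bit 4 = 0  t=1,i=11
  ...## -> .   bit 3 = 0  t=0,i=3
  ...#. -> #   bit 2 = 1  t=1,i=5
  ....# -> .   bit 1 = 0  t=1,i=4
  ..... -> .   bit 0 = 0  t=3,i=16
  bits 01100001110101010000010101100100 = 1641350500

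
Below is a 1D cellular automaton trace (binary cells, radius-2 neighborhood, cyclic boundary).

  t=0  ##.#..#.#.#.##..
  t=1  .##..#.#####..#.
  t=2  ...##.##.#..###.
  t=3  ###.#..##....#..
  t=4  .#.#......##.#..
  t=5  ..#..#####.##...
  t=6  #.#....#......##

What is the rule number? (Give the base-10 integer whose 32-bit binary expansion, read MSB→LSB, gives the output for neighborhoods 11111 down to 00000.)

2258988059

  [31] ##### => #  t=1,i=9
  [30] ####. => .  t=1,i=10
  [29] ###.# => .  t=3,i=2
  [28] ###.. => .  t=1,i=11
  [27] ##.## => .  t=2,i=5
  [26] ##.#. => #  t=0,i=2
  [25] ##..# => #  t=0,i=14
  [24] ##... => .  t=2,i=15
  [23] #.### => #  t=1,i=7
  [22] #.##. => .  t=0,i=12
  [21] #.#.# => #  t=0,i=8
  [20] #.#.. => .  t=0,i=3
  [19] #..## => .  t=0,i=15
  [18] #..#. => #  t=0,i=5
  [17] #...# => .  t=4,i=15
  [16] #.... => #  t=2,i=0
  [15] .#### => .  t=1,i=8
  [14] .###. => #  t=2,i=13
  [13] .##.# => #  t=0,i=1
  [12] .##.. => .  t=0,i=13
  [11] .#.## => #  t=0,i=11
  [10] .#.#. => #  t=0,i=7
  [9] .#..# => .  t=0,i=4
  [8] .#... => .  t=4,i=4
  [7] ..### => .  t=2,i=12
  [6] ..##. => .  t=0,i=0
  [5] ..#.# => .  t=0,i=6
  [4] ..#.. => #  t=1,i=14
  [3] ...## => #  t=2,i=2
  [2] ...#. => .  t=3,i=12
  [1] ....# => #  t=2,i=1
  [0] ..... => #  t=4,i=6
  bits 10000110101001010110110000011011 = 2258988059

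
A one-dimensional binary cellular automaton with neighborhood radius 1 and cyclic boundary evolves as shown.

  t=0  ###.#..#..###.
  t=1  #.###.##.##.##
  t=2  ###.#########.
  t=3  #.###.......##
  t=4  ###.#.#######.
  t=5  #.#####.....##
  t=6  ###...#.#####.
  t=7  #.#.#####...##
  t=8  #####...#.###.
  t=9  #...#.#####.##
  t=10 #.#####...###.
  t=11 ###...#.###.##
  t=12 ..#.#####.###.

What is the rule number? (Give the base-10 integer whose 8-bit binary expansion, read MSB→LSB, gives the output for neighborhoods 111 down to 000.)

111

  ### -> .   bit 7 = 0  t=0,i=1
  ##. -> #   bit 6 = 1  t=0,i=2
  #.# -> #   bit 5 = 1  t=0,i=3
  #.. -> .   bit 4 = 0  t=0,i=5
  .## -> #   bit 3 = 1  t=0,i=0
  .#. -> #   bit 2 = 1  t=0,i=4
  ..# -> #   bit 1 = 1  t=0,i=6
  ... -> #   bit 0 = 1  t=3,i=6
  bits 01101111 = 111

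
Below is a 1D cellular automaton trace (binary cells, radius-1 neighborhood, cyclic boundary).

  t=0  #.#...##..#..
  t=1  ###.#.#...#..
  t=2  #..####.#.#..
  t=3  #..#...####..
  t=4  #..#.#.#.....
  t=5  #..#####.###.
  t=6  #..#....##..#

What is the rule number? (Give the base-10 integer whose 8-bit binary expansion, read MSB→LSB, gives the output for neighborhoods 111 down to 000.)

  ### -> .   bit 7 = 0  t=1,i=1
  ##. -> .   bit 6 = 0  t=0,i=7
  #.# -> #   bit 5 = 1  t=0,i=1
  #.. -> .   bit 4 = 0  t=0,i=3
  .## -> #   bit 3 = 1  t=0,i=6
  .#. -> #   bit 2 = 1  t=0,i=0
  ..# -> .   bit 1 = 0  t=0,i=5
  ... -> #   bit 0 = 1  t=0,i=4
  bits 00101101 = 45

45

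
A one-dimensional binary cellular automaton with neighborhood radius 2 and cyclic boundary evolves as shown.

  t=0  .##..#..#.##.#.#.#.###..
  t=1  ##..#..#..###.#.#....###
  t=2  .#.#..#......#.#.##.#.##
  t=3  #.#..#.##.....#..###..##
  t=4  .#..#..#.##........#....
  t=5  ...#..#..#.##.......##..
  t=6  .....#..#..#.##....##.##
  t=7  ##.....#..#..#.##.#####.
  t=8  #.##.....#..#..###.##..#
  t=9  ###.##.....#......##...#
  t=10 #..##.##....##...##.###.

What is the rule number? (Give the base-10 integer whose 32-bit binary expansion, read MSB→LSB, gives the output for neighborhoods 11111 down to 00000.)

  [31] ##### => #  t=1,i=23
  [30] ####. => .  t=1,i=0
  [29] ###.# => .  t=1,i=12
  [28] ###.. => #  t=0,i=21
  [27] ##.## => #  t=6,i=21
  [26] ##.#. => #  t=0,i=12
  [25] ##..# => .  t=0,i=3
  [24] ##... => #  t=0,i=22
  [23] #.### => .  t=0,i=19
  [22] #.##. => #  t=0,i=10
  [21] #.#.# => .  t=0,i=13
  [20] #.#.. => .  t=1,i=16
  [19] #..## => .  t=1,i=9
  [18] #..#. => #  t=0,i=4
  [17] #...# => #  t=0,i=23
  [16] #.... => #  t=1,i=18
  [15] .#### => #  t=1,i=22
  [14] .###. => .  t=0,i=20
  [13] .##.# => #  t=0,i=11
  [12] .##.. => .  t=0,i=2
  [11] .#.## => .  t=0,i=9
  [10] .#.#. => #  t=0,i=14
  [9] .#..# => .  t=0,i=6
  [8] .#... => #  t=1,i=17
  [7] ..### => .  t=1,i=10
  [6] ..##. => #  t=0,i=1
  [5] ..#.# => .  t=0,i=8
  [4] ..#.. => .  t=0,i=5
  [3] ...## => #  t=0,i=0
  [2] ...#. => .  t=2,i=12
  [1] ....# => .  t=1,i=19
  [0] ..... => .  t=2,i=9
  bits 10011101010001111010010101001000 = 2638718280

2638718280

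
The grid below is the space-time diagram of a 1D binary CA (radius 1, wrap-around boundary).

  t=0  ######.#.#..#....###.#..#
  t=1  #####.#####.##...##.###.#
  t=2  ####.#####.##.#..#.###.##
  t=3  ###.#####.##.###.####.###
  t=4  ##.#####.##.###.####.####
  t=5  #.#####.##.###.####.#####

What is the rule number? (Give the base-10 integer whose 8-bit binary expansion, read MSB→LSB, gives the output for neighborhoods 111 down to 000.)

188

  ###|#  b7=1 t=0,i=0
  ##.|.  b6=0 t=0,i=5
  #.#|#  b5=1 t=0,i=6
  #..|#  b4=1 t=0,i=10
  .##|#  b3=1 t=0,i=17
  .#.|#  b2=1 t=0,i=7
  ..#|.  b1=0 t=0,i=11
  ...|.  b0=0 t=0,i=14
  bits 10111100 = 188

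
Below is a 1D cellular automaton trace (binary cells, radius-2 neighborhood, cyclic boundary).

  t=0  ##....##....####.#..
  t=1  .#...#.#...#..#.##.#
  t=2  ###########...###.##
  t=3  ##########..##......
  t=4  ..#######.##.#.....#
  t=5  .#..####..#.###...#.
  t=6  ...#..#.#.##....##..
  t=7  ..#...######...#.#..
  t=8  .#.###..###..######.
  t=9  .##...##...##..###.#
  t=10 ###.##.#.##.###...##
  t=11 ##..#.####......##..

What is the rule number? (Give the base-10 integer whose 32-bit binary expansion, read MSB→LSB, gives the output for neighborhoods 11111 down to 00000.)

3329891628

  [31] ##### => #  t=2,i=0
  [30] ####. => #  t=0,i=14
  [29] ###.# => .  t=0,i=15
  [28] ###.. => .  t=2,i=10
  [27] ##.## => .  t=2,i=17
  [26] ##.#. => #  t=0,i=16
  [25] ##..# => #  t=3,i=10
  [24] ##... => .  t=0,i=2
  [23] #.### => .  t=2,i=18
  [22] #.##. => #  t=1,i=16
  [21] #.#.# => #  t=1,i=19
  [20] #.#.. => #  t=0,i=17
  [19] #..## => #  t=0,i=19
  [18] #..#. => .  t=1,i=13
  [17] #...# => #  t=1,i=3
  [16] #.... => .  t=0,i=3
  [15] .#### => .  t=0,i=13
  [14] .###. => .  t=2,i=15
  [13] .##.# => .  t=1,i=17
  [12] .##.. => #  t=0,i=1
  [11] .#.## => #  t=1,i=15
  [10] .#.#. => #  t=1,i=0
  [9] .#..# => .  t=0,i=18
  [8] .#... => #  t=1,i=2
  [7] ..### => .  t=0,i=12
  [6] ..##. => .  t=0,i=0
  [5] ..#.# => #  t=1,i=5
  [4] ..#.. => .  t=1,i=11
  [3] ...## => #  t=0,i=5
  [2] ...#. => #  t=1,i=4
  [1] ....# => .  t=0,i=4
  [0] ..... => .  t=3,i=16
  bits 11000110011110100001110100101100 = 3329891628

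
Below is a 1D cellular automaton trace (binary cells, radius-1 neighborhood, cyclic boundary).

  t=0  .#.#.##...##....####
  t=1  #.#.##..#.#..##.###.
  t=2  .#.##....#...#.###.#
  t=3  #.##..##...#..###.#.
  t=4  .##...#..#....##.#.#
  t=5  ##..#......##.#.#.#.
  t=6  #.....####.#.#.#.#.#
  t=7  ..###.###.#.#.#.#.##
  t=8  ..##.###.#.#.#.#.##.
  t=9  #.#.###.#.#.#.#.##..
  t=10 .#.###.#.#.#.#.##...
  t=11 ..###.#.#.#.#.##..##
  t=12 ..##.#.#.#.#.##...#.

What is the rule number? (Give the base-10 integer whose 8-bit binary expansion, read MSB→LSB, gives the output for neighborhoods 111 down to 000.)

  ###|#  b7=1 t=0,i=17
  ##.|.  b6=0 t=0,i=6
  #.#|#  b5=1 t=0,i=0
  #..|.  b4=0 t=0,i=7
  .##|#  b3=1 t=0,i=5
  .#.|.  b2=0 t=0,i=1
  ..#|.  b1=0 t=0,i=9
  ...|#  b0=1 t=0,i=8
  bits 10101001 = 169

169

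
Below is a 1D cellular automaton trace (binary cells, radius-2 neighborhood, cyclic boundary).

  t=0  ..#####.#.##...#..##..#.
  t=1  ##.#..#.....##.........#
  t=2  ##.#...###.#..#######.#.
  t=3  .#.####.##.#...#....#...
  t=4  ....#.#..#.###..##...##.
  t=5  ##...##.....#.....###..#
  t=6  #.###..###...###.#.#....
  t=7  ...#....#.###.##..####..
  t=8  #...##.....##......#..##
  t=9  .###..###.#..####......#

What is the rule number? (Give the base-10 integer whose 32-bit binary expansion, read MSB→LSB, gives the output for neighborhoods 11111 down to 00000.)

554951945

  [31] ##### => .  t=0,i=4
  [30] ####. => .  t=0,i=5
  [29] ###.# => #  t=0,i=6
  [28] ###.. => .  t=4,i=13
  [27] ##.## => .  t=3,i=7
  [26] ##.#. => .  t=0,i=7
  [25] ##..# => .  t=0,i=20
  [24] ##... => #  t=0,i=12
  [23] #.### => .  t=3,i=3
  [22] #.##. => .  t=0,i=10
  [21] #.#.# => .  t=0,i=8
  [20] #.#.. => #  t=1,i=3
  [19] #..## => .  t=0,i=17
  [18] #..#. => .  t=0,i=21
  [17] #...# => #  t=0,i=0
  [16] #.... => #  t=1,i=8
  [15] .#### => #  t=0,i=3
  [14] .###. => #  t=1,i=0
  [13] .##.# => #  t=2,i=1
  [12] .##.. => .  t=0,i=11
  [11] .#.## => .  t=0,i=9
  [10] .#.#. => #  t=4,i=5
  [9] .#..# => .  t=0,i=16
  [8] .#... => #  t=0,i=23
  [7] ..### => .  t=0,i=2
  [6] ..##. => .  t=0,i=18
  [5] ..#.# => .  t=3,i=1
  [4] ..#.. => .  t=0,i=15
  [3] ...## => #  t=0,i=1
  [2] ...#. => .  t=0,i=14
  [1] ....# => .  t=1,i=10
  [0] ..... => #  t=1,i=9
  bits 00100001000100111110010100001001 = 554951945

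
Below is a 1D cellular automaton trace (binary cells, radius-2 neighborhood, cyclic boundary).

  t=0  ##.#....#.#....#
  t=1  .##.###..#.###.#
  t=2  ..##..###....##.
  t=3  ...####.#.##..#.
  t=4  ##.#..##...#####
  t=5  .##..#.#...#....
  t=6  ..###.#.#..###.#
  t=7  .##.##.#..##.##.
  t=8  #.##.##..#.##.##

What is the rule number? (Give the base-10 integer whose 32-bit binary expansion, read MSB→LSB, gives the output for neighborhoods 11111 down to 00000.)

1041053074

  #####|.  b31=0 t=4,i=13
  ####.|.  b30=0 t=3,i=5
  ###.#|#  b29=1 t=0,i=1
  ###..|#  b28=1 t=1,i=6
  ##.##|#  b27=1 t=1,i=3
  ##.#.|#  b26=1 t=0,i=2
  ##..#|#  b25=1 t=1,i=7
  ##...|.  b24=0 t=2,i=9
  #.###|.  b23=0 t=1,i=4
  #.##.|.  b22=0 t=1,i=1
  #.#.#|.  b21=0 t=1,i=15
  #.#..|.  b20=0 t=0,i=3
  #..##|#  b19=1 t=2,i=5
  #..#.|#  b18=1 t=1,i=8
  #...#|.  b17=0 t=2,i=0
  #....|#  b16=1 t=0,i=5
  .####|.  b15=0 t=3,i=4
  .###.|.  b14=0 t=0,i=0
  .##.#|#  b13=1 t=1,i=2
  .##..|#  b12=1 t=2,i=3
  .#.##|.  b11=0 t=1,i=0
  .#.#.|#  b10=1 t=0,i=9
  .#..#|.  b9=0 t=4,i=4
  .#...|#  b8=1 t=0,i=4
  ..###|#  b7=1 t=0,i=15
  ..##.|.  b6=0 t=2,i=2
  ..#.#|.  b5=0 t=0,i=8
  ..#..|#  b4=1 t=3,i=14
  ...##|.  b3=0 t=0,i=14
  ...#.|.  b2=0 t=0,i=7
  ....#|#  b1=1 t=0,i=6
  .....|.  b0=0 t=5,i=14
  bits 00111110000011010011010110010010 = 1041053074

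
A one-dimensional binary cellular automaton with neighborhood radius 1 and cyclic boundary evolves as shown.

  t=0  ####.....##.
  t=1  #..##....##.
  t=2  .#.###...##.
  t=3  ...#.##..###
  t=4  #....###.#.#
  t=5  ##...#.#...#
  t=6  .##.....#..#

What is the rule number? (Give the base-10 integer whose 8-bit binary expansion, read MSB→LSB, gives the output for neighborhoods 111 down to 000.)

  [7] ### => .  t=0,i=1
  [6] ##. => #  t=0,i=3
  [5] #.# => .  t=0,i=11
  [4] #.. => #  t=0,i=4
  [3] .## => #  t=0,i=0
  [2] .#. => .  t=1,i=0
  [1] ..# => .  t=0,i=8
  [0] ... => .  t=0,i=5
  bits 01011000 = 88

88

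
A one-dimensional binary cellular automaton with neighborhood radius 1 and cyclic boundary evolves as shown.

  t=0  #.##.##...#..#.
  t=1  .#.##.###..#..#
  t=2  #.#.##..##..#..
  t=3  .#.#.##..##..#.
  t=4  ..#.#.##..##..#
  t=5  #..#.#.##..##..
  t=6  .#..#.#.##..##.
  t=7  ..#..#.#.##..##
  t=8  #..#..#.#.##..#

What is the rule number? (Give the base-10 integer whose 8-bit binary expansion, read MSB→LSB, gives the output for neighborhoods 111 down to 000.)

113

  [7] ### => .  t=1,i=7
  [6] ##. => #  t=0,i=3
  [5] #.# => #  t=0,i=1
  [4] #.. => #  t=0,i=7
  [3] .## => .  t=0,i=2
  [2] .#. => .  t=0,i=0
  [1] ..# => .  t=0,i=9
  [0] ... => #  t=0,i=8
  bits 01110001 = 113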